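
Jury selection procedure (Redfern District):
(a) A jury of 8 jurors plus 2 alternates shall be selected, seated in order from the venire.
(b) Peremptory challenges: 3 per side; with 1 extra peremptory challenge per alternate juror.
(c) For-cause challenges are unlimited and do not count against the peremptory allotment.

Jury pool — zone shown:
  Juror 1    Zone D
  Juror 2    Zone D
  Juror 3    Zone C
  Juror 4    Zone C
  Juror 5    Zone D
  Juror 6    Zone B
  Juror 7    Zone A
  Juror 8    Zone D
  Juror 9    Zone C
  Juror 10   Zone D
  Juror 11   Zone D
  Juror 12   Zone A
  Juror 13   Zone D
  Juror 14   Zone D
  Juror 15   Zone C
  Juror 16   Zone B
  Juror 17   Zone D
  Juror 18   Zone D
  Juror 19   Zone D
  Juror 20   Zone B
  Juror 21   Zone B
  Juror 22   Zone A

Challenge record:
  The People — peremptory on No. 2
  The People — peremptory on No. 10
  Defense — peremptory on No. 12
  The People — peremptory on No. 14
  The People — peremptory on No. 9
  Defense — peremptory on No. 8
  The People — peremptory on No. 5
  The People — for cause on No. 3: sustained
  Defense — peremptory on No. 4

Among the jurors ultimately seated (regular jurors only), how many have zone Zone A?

Removed: #2, #3, #4, #5, #8, #9, #10, #12, #14.
Seated jurors 1–8: #1, #6, #7, #11, #13, #15, #16, #17 (alternates #18, #19 not counted).
Of those, in Zone A: #7 → 1.

1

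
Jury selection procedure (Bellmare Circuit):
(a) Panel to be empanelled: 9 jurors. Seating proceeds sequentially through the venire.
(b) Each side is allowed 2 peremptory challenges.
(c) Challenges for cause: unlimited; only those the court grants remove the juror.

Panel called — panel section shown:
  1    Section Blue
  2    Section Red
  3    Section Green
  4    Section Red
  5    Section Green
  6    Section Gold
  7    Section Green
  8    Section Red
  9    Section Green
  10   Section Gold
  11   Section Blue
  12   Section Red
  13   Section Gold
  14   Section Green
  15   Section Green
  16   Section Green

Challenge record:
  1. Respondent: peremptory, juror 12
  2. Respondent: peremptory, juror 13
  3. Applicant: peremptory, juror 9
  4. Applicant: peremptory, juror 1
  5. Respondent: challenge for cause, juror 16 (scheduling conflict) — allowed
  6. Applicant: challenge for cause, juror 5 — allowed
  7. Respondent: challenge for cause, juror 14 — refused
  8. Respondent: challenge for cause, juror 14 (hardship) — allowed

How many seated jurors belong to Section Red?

3

Removed: #1, #5, #9, #12, #13, #14, #16.
Seated jurors 1–9: #2, #3, #4, #6, #7, #8, #10, #11, #15.
Of those, in Section Red: #2, #4, #8 → 3.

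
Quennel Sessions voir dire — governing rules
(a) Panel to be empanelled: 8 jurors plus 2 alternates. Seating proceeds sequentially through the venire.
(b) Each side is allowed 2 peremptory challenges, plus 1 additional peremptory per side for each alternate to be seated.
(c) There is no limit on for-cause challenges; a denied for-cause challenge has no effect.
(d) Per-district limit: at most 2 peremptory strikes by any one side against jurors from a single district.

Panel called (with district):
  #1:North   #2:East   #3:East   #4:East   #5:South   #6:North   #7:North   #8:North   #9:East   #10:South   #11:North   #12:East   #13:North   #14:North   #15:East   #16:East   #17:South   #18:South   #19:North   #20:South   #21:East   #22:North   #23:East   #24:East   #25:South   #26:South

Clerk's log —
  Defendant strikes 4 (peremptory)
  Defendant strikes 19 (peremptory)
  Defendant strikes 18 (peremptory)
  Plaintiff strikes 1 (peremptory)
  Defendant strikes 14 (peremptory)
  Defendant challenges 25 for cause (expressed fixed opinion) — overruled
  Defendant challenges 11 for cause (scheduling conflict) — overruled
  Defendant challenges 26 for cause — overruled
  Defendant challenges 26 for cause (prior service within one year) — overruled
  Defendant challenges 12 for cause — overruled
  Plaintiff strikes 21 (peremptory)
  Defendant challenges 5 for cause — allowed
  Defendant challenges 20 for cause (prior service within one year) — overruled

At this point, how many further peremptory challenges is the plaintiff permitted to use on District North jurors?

Plaintiff peremptories so far: #1, #21 — 2 of 4 used, 2 left overall.
Against District North: #1 — 1 used; per-district cap 2 leaves 1.
Binding limit: min(2, 1) = 1.

1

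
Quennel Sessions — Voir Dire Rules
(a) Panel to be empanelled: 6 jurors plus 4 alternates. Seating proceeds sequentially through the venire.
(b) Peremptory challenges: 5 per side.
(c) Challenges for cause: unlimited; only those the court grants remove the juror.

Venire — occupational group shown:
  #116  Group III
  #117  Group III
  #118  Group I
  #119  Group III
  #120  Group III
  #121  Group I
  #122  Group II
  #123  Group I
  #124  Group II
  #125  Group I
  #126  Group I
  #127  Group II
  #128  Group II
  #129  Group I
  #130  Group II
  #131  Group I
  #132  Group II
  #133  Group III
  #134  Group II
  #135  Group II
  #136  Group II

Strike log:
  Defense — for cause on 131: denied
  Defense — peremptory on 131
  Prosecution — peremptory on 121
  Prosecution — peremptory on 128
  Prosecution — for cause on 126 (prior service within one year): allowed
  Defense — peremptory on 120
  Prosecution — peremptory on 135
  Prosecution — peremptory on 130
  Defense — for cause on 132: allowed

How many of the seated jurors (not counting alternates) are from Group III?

Removed: #120, #121, #126, #128, #130, #131, #132, #135.
Seated jurors 1–6: #116, #117, #118, #119, #122, #123 (alternates #124, #125, #127, #129 not counted).
Of those, in Group III: #116, #117, #119 → 3.

3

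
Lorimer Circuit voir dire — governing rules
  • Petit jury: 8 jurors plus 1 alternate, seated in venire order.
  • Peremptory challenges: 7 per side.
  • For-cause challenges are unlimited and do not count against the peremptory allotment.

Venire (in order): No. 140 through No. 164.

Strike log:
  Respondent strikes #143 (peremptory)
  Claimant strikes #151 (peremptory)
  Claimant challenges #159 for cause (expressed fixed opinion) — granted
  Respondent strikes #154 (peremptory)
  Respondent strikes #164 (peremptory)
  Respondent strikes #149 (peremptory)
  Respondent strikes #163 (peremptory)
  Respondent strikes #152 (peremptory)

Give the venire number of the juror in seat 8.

Removed: #143, #149, #151, #152, #154, #159, #163, #164.
Filling seats in venire order through position 8: #140, #141, #142, #144, #145, #146, #147, #148.
So seat 8 is #148.

148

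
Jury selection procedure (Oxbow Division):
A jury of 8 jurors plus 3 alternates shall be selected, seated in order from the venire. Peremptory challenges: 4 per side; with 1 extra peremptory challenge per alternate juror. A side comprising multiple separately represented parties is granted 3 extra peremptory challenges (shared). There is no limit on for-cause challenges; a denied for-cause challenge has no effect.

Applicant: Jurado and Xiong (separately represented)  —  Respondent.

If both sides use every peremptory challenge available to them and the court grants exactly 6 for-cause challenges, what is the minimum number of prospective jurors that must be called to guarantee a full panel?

34

Seats to fill: 8 + 3 alternates = 11.
Peremptories — Applicant: 4 + 1×3 + 3 = 10; Respondent: 4 + 1×3 = 7; total 17.
For-cause removals: 6.
Minimum venire: 11 + 17 + 6 = 34.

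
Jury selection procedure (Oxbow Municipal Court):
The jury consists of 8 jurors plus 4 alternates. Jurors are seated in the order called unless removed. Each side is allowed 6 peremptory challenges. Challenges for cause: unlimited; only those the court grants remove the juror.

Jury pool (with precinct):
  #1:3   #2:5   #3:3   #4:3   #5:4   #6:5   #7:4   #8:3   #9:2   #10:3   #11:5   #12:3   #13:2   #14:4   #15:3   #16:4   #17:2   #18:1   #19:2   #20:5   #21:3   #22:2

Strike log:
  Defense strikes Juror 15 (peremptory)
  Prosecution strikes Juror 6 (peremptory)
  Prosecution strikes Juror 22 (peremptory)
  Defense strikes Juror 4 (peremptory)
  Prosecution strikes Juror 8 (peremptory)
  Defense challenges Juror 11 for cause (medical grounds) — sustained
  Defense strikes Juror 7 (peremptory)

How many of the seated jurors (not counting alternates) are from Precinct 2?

Removed: #4, #6, #7, #8, #11, #15, #22.
Seated jurors 1–8: #1, #2, #3, #5, #9, #10, #12, #13 (alternates #14, #16, #17, #18 not counted).
Of those, in Precinct 2: #9, #13 → 2.

2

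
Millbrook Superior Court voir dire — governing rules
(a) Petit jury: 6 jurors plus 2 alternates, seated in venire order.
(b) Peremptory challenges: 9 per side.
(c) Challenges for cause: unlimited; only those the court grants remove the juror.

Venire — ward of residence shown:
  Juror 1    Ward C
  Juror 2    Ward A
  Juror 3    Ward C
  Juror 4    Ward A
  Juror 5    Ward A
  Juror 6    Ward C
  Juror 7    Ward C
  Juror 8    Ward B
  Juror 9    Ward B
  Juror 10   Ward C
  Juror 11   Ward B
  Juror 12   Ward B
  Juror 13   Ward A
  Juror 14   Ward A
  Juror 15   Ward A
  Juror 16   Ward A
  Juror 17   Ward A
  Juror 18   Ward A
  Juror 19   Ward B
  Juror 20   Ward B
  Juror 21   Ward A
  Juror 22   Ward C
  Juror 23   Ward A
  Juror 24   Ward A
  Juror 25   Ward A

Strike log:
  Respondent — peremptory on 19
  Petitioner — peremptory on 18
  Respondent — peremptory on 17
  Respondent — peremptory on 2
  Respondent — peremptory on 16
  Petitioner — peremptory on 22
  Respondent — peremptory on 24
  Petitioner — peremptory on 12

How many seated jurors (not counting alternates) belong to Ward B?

Removed: #2, #12, #16, #17, #18, #19, #22, #24.
Seated jurors 1–6: #1, #3, #4, #5, #6, #7 (alternates #8, #9 not counted).
None of those are in Ward B → 0.

0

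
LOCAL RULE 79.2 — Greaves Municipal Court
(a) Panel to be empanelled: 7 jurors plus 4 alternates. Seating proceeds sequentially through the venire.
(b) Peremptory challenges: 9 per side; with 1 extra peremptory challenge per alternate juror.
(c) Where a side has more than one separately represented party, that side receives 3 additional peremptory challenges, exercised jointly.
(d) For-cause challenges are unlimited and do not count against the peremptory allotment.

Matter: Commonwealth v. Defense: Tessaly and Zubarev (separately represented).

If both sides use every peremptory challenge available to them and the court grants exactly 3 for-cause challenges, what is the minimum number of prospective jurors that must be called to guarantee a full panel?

43

Seats to fill: 7 + 4 alternates = 11.
Peremptories — Commonwealth: 9 + 1×4 = 13; Defense: 9 + 1×4 + 3 = 16; total 29.
For-cause removals: 3.
Minimum venire: 11 + 29 + 3 = 43.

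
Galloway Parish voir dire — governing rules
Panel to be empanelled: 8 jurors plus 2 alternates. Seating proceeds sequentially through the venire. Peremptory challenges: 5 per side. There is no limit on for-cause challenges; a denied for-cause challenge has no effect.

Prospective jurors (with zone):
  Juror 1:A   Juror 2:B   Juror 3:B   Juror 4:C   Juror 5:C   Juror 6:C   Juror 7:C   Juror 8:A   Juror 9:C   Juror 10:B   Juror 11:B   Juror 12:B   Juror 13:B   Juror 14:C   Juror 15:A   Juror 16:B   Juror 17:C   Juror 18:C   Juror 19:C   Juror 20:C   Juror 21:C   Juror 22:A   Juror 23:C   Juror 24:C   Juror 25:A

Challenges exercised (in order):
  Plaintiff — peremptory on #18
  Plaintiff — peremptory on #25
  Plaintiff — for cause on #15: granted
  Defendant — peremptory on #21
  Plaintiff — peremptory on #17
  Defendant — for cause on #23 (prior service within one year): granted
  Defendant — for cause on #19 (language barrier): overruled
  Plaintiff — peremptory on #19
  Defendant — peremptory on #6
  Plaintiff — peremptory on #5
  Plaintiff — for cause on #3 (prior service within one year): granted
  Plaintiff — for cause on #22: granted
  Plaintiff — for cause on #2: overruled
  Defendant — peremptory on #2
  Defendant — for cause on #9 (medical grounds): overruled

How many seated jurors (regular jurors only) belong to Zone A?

2

Removed: #2, #3, #5, #6, #15, #17, #18, #19, #21, #22, #23, #25.
Seated jurors 1–8: #1, #4, #7, #8, #9, #10, #11, #12 (alternates #13, #14 not counted).
Of those, in Zone A: #1, #8 → 2.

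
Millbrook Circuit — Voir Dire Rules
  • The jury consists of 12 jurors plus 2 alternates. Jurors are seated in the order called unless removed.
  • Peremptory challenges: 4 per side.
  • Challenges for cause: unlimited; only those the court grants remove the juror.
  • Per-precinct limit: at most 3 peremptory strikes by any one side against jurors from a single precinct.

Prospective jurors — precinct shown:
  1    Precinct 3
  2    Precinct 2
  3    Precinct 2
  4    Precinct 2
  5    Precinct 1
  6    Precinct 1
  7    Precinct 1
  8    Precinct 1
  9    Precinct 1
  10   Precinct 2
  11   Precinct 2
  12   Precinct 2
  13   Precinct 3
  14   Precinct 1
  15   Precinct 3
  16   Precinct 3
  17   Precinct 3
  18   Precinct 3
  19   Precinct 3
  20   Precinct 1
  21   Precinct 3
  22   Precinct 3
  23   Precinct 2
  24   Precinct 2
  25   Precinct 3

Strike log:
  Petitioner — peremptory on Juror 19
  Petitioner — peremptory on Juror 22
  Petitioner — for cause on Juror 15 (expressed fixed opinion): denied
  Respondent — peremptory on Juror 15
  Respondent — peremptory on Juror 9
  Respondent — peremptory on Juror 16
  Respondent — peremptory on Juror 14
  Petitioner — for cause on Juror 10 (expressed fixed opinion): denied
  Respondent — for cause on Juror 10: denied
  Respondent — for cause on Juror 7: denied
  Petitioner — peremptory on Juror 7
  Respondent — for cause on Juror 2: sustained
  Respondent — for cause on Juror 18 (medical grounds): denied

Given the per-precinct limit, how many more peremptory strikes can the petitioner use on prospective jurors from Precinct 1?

Petitioner peremptories so far: #19, #22, #7 — 3 of 4 used, 1 left overall.
Against Precinct 1: #7 — 1 used; per-precinct cap 3 leaves 2.
Binding limit: min(1, 2) = 1.

1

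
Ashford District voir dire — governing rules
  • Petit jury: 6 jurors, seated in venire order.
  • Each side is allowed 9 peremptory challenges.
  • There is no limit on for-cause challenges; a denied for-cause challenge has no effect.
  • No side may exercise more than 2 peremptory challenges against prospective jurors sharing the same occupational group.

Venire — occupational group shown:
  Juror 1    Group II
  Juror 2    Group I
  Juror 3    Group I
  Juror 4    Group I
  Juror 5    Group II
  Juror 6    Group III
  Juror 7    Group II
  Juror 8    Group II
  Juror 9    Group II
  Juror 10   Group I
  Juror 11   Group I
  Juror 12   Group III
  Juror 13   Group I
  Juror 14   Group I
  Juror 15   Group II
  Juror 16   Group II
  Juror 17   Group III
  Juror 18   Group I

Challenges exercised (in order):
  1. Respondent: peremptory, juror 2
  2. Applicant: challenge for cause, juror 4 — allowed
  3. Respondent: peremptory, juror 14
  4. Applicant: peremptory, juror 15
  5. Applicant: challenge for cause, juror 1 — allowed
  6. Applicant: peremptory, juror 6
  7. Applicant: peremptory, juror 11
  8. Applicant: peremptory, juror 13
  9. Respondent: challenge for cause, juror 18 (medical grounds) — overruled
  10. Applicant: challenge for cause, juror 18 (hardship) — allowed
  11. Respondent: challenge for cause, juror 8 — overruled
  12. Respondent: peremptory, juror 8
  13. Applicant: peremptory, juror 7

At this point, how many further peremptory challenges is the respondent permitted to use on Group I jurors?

Respondent peremptories so far: #2, #14, #8 — 3 of 9 used, 6 left overall.
Against Group I: #2, #14 — 2 used; per-group cap 2 leaves 0.
Binding limit: min(6, 0) = 0.

0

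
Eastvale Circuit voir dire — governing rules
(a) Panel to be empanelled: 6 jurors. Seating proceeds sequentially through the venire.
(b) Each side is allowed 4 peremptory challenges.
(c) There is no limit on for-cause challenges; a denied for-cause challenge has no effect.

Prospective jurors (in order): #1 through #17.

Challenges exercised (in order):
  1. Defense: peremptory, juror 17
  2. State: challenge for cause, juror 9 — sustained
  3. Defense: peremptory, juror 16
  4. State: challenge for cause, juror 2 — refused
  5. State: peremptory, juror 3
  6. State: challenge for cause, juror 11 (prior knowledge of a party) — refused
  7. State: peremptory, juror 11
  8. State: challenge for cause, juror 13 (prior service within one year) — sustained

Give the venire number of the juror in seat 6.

7

Removed: #3, #9, #11, #13, #16, #17. (#2 stays — for-cause denied.)
Filling seats in venire order through position 6: #1, #2, #4, #5, #6, #7.
So seat 6 is #7.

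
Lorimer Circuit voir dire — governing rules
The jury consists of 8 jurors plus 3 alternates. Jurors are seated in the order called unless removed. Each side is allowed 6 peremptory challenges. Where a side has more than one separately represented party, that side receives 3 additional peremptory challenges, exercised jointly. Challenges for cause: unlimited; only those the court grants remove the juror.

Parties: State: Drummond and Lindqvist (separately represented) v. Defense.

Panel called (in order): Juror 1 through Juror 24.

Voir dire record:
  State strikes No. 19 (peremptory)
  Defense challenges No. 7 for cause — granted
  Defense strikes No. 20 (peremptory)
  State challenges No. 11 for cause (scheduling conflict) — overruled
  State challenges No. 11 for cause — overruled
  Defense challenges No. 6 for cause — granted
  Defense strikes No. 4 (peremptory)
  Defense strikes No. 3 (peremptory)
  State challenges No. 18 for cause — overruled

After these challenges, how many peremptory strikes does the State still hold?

State allotment: 6 base + 3 multi-party = 9.
State peremptories used: #19 — 1 (for-cause on #11, #11, #18 don't count).
Remaining: 9 − 1 = 8.

8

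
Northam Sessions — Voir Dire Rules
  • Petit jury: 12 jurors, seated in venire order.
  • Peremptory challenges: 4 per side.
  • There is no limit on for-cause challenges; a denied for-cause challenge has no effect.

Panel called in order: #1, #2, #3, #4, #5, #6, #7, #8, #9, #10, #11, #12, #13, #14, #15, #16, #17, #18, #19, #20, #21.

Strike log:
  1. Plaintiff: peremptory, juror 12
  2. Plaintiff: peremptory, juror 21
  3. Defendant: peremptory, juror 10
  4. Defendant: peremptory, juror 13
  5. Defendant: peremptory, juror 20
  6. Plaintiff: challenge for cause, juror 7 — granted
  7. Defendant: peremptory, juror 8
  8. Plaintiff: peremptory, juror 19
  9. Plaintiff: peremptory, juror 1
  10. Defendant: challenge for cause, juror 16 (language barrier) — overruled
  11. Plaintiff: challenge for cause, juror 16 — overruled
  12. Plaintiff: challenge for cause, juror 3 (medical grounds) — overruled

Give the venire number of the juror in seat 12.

18

Removed: #1, #7, #8, #10, #12, #13, #19, #20, #21. (#3, #16 stay — for-cause denied.)
Seating in order: seats 1–12 → #2, #3, #4, #5, #6, #9, #11, #14, #15, #16, #17, #18.
So seat 12 is #18.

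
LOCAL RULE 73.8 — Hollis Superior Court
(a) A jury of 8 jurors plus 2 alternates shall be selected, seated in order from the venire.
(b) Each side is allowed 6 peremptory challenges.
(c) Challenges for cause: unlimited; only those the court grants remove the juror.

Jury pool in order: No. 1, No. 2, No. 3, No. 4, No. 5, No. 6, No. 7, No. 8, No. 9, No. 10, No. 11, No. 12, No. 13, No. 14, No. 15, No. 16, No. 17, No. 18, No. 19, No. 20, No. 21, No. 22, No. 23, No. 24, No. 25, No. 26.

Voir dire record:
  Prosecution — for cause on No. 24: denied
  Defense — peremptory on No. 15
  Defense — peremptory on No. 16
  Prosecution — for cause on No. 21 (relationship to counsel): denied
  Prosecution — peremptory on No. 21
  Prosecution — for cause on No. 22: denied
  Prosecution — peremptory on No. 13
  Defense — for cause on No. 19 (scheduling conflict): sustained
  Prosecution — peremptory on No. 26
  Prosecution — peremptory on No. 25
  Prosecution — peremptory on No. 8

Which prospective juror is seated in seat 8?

9

Removed: #8, #13, #15, #16, #19, #21, #25, #26. (#22, #24 stay — for-cause denied.)
Filling seats in venire order through position 8: #1, #2, #3, #4, #5, #6, #7, #9.
So seat 8 is #9.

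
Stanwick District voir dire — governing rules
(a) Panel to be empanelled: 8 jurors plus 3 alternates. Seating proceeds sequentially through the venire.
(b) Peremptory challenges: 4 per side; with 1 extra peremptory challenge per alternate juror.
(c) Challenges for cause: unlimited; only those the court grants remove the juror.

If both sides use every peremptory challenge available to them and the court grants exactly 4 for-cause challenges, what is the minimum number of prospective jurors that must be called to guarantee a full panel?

29

Seats to fill: 8 + 3 alternates = 11.
Peremptories: 4 + 1×3 = 7 per side × 2 sides = 14.
For-cause removals: 4.
Minimum venire: 11 + 14 + 4 = 29.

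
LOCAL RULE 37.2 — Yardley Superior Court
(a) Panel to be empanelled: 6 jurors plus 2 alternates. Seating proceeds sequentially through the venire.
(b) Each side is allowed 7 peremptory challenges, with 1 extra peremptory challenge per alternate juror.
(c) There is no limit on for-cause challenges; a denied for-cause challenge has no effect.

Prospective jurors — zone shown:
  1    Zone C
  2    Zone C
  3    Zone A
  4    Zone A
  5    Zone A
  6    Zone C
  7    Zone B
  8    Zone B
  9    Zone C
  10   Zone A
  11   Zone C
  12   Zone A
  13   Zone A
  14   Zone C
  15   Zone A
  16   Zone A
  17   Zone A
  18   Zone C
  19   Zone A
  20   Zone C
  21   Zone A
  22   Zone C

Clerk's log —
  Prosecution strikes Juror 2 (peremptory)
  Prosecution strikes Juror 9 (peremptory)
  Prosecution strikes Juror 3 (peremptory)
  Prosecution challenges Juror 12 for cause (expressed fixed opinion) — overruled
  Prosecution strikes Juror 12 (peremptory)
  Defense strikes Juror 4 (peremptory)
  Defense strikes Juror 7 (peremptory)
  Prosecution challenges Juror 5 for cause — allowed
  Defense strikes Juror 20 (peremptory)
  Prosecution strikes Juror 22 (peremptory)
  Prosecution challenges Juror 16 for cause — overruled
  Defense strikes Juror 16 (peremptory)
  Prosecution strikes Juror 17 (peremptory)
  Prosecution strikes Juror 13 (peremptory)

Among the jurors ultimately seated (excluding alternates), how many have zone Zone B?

Removed: #2, #3, #4, #5, #7, #9, #12, #13, #16, #17, #20, #22.
Seated jurors 1–6: #1, #6, #8, #10, #11, #14 (alternates #15, #18 not counted).
Of those, in Zone B: #8 → 1.

1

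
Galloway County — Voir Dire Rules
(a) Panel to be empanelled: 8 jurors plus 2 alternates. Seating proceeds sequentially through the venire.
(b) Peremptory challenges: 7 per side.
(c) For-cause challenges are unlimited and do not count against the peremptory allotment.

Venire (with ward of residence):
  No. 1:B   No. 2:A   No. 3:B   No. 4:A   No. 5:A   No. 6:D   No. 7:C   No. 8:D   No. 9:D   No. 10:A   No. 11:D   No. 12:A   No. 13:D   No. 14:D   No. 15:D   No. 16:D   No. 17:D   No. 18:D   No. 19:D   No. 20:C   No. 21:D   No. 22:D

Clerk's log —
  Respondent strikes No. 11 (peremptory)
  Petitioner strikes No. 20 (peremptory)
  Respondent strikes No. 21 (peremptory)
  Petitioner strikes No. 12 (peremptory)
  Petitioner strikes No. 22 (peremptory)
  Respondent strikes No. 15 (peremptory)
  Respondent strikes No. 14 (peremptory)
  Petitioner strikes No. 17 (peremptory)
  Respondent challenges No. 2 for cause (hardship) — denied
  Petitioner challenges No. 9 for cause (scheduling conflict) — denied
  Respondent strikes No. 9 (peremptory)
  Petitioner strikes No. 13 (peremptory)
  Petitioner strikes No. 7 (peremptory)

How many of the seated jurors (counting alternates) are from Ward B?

Removed: #7, #9, #11, #12, #13, #14, #15, #17, #20, #21, #22.
Seated (10 incl. alternates): #1, #2, #3, #4, #5, #6, #8, #10, #16, #18.
Of those, in Ward B: #1, #3 → 2.

2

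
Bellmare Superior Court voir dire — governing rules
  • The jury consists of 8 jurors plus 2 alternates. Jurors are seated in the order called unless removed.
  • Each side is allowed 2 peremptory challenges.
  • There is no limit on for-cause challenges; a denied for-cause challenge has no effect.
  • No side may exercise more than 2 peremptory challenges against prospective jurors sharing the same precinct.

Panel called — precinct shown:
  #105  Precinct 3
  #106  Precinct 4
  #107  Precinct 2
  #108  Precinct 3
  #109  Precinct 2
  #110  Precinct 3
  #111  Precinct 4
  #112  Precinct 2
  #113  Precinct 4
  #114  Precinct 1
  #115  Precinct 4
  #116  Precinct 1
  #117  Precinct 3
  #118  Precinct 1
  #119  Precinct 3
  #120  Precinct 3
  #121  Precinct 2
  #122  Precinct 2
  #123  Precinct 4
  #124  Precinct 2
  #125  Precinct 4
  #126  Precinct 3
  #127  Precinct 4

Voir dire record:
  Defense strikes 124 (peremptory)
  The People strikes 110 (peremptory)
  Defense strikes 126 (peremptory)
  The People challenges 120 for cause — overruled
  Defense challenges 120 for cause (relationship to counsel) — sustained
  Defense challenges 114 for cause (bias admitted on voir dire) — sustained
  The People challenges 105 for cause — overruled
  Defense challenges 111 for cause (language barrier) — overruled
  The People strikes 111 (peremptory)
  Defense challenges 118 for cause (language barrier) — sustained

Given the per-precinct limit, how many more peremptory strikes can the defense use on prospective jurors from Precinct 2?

Defense peremptories so far: #124, #126 — 2 of 2 used, 0 left overall.
Against Precinct 2: #124 — 1 used; per-precinct cap 2 leaves 1.
Binding limit: min(0, 1) = 0.

0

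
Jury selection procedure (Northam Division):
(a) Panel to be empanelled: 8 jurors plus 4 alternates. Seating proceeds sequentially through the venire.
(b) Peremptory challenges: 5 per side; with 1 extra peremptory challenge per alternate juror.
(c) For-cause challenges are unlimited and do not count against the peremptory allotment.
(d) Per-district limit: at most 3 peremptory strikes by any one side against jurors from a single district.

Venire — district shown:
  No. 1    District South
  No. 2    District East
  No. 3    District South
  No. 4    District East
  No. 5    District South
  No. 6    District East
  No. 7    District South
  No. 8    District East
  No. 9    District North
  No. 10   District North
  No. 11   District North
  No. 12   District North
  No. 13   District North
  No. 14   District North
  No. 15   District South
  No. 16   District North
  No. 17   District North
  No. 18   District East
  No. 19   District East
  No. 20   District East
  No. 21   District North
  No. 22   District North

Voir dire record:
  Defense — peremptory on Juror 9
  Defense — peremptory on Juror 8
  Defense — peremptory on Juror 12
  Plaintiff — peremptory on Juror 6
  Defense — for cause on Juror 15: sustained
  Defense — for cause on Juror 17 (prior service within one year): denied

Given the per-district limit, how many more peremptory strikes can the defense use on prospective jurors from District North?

Defense peremptories so far: #9, #8, #12 — 3 of 9 used, 6 left overall.
Against District North: #9, #12 — 2 used; per-district cap 3 leaves 1.
Binding limit: min(6, 1) = 1.

1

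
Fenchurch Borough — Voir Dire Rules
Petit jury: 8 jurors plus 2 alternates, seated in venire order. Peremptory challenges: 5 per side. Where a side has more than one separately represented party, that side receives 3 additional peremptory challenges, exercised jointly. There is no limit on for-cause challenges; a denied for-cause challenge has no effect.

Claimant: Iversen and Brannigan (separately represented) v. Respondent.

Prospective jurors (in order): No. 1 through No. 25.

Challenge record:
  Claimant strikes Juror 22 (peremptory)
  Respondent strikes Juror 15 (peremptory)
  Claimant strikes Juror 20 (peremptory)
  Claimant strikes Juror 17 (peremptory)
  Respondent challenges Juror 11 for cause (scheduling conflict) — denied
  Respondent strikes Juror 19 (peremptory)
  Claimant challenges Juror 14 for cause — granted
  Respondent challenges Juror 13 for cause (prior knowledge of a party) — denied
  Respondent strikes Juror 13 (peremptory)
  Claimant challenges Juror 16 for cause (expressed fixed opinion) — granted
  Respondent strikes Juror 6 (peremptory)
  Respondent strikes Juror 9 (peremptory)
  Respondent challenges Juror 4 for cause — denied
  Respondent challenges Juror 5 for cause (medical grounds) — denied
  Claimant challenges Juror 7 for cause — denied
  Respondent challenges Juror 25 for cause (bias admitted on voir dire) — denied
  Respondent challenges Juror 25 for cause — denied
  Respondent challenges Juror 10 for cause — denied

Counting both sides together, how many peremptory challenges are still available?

5

Claimant allotment: 5 base + 3 multi-party = 8. Respondent allotment: 5.
Claimant peremptories used: #22, #20, #17 — 3 (for-cause on #14, #16, #7 don't count).
Respondent peremptories used: #15, #19, #13, #6, #9 — 5 (for-cause on #11, #13, #4, #5, #25, #25, #10 don't count).
Remaining: (8 − 3) + (5 − 5) = 5.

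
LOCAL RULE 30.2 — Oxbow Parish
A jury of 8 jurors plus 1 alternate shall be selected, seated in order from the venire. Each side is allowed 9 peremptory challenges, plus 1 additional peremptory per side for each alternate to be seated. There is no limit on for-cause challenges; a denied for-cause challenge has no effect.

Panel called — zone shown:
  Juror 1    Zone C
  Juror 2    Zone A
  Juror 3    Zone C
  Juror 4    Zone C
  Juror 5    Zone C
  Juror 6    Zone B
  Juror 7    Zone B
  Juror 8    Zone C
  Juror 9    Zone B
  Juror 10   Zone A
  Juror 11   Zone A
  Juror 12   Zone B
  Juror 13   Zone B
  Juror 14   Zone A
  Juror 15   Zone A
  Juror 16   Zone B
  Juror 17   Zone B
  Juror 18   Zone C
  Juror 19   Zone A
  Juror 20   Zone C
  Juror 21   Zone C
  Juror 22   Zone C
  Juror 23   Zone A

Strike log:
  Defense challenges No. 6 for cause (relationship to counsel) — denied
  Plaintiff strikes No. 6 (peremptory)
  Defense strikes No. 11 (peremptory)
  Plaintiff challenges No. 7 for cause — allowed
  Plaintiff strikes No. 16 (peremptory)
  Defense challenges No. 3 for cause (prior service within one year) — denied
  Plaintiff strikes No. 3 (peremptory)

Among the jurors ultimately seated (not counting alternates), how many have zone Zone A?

Removed: #3, #6, #7, #11, #16.
Seated jurors 1–8: #1, #2, #4, #5, #8, #9, #10, #12 (alternates #13 not counted).
Of those, in Zone A: #2, #10 → 2.

2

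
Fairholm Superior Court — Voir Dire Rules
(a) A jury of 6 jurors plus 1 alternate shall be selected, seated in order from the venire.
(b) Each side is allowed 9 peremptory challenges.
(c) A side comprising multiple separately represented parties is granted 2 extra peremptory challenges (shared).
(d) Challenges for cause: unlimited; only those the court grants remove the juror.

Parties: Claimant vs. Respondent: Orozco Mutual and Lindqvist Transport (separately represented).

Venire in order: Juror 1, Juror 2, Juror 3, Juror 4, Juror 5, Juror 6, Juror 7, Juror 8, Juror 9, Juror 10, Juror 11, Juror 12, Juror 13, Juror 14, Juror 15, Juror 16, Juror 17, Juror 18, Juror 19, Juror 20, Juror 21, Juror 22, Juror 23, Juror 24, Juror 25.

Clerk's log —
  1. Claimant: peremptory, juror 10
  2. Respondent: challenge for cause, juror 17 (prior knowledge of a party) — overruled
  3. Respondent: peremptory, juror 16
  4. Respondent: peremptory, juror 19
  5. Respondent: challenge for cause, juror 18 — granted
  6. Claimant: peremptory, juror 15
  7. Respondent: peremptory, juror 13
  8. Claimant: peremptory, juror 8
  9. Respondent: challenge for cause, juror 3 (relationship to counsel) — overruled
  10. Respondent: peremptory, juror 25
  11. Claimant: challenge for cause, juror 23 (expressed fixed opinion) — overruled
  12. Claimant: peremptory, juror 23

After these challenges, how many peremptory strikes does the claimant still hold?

Claimant allotment: 9.
Claimant peremptories used: #10, #15, #8, #23 — 4 (the for-cause on #23 doesn't count).
Remaining: 9 − 4 = 5.

5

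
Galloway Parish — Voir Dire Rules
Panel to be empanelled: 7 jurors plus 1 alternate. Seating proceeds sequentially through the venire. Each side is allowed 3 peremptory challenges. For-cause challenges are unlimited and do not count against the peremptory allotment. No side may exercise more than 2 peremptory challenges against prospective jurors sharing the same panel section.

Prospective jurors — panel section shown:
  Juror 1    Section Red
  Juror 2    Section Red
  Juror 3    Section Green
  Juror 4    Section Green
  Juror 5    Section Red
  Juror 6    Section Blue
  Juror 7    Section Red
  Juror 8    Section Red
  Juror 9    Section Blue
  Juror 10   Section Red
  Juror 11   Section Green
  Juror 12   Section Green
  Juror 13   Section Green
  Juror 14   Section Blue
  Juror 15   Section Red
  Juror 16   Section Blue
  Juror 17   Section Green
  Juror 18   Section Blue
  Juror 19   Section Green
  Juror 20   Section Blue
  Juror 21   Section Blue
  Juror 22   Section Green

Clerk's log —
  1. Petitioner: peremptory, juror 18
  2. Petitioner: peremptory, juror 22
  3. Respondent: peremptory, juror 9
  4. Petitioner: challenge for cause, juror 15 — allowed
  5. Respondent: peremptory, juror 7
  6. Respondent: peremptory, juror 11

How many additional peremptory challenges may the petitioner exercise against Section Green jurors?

1

Petitioner peremptories so far: #18, #22 — 2 of 3 used, 1 left overall.
Against Section Green: #22 — 1 used; per-section cap 2 leaves 1.
Binding limit: min(1, 1) = 1.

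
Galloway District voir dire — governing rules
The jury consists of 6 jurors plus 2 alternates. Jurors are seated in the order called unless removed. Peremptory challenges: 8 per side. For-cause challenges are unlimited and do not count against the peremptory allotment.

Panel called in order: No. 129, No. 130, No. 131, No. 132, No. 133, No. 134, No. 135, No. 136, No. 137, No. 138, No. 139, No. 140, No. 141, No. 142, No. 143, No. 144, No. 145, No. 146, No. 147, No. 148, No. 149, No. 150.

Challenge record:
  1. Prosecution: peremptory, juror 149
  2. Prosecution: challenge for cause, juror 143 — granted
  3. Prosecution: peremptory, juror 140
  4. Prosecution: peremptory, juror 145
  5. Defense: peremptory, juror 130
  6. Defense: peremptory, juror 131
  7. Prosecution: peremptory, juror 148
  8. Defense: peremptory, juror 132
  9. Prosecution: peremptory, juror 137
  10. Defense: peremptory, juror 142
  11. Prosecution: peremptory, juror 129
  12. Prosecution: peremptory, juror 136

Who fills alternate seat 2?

Removed: #129, #130, #131, #132, #136, #137, #140, #142, #143, #145, #148, #149.
Seating in order: seats 1–6 → #133, #134, #135, #138, #139, #141; alternates → #144, #146.
So alternate 2 is #146.

146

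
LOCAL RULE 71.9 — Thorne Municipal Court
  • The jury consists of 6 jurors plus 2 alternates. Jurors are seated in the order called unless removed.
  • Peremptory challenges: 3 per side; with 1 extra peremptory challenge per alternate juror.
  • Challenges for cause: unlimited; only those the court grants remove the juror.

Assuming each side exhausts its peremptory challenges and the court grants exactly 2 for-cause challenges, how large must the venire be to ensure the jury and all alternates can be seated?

20

Seats to fill: 6 + 2 alternates = 8.
Peremptories: 3 + 1×2 = 5 per side × 2 sides = 10.
For-cause removals: 2.
Minimum venire: 8 + 10 + 2 = 20.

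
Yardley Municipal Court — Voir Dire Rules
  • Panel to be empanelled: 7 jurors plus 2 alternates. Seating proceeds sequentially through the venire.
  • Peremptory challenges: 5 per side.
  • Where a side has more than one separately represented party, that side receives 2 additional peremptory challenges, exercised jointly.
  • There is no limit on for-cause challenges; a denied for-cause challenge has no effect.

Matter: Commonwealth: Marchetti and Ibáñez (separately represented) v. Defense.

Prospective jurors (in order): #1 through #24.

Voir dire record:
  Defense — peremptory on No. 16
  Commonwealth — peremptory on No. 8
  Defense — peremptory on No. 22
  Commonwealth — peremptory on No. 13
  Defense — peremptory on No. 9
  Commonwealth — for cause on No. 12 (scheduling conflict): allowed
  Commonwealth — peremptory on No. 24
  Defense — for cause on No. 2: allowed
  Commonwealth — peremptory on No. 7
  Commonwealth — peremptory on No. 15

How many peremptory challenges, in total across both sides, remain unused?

Commonwealth allotment: 5 base + 2 multi-party = 7. Defense allotment: 5.
Commonwealth peremptories used: #8, #13, #24, #7, #15 — 5 (the for-cause on #12 doesn't count).
Defense peremptories used: #16, #22, #9 — 3 (the for-cause on #2 doesn't count).
Remaining: (7 − 5) + (5 − 3) = 4.

4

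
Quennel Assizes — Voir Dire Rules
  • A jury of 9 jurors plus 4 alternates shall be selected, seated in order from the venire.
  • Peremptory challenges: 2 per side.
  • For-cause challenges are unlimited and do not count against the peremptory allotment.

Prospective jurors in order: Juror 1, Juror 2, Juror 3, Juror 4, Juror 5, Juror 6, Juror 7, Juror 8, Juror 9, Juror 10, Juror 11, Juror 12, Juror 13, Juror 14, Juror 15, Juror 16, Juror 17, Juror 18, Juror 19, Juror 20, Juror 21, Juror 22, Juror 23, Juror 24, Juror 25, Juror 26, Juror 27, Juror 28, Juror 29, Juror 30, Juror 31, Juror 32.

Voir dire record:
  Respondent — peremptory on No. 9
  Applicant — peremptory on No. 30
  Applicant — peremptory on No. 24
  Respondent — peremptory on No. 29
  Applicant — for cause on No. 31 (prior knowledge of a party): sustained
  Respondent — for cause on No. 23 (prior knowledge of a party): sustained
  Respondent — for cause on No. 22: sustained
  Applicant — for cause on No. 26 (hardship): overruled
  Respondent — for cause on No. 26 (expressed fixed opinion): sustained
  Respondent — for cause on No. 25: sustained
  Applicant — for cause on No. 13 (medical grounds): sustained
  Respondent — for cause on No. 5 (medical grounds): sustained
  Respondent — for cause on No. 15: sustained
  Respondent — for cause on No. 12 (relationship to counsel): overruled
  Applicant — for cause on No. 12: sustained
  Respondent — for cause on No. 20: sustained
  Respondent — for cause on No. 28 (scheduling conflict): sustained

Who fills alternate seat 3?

17

Removed: #5, #9, #12, #13, #15, #20, #22, #23, #24, #25, #26, #28, #29, #30, #31.
Filling seats in venire order through position 12: #1, #2, #3, #4, #6, #7, #8, #10, #11, #14, #16, #17.
So alternate 3 is #17.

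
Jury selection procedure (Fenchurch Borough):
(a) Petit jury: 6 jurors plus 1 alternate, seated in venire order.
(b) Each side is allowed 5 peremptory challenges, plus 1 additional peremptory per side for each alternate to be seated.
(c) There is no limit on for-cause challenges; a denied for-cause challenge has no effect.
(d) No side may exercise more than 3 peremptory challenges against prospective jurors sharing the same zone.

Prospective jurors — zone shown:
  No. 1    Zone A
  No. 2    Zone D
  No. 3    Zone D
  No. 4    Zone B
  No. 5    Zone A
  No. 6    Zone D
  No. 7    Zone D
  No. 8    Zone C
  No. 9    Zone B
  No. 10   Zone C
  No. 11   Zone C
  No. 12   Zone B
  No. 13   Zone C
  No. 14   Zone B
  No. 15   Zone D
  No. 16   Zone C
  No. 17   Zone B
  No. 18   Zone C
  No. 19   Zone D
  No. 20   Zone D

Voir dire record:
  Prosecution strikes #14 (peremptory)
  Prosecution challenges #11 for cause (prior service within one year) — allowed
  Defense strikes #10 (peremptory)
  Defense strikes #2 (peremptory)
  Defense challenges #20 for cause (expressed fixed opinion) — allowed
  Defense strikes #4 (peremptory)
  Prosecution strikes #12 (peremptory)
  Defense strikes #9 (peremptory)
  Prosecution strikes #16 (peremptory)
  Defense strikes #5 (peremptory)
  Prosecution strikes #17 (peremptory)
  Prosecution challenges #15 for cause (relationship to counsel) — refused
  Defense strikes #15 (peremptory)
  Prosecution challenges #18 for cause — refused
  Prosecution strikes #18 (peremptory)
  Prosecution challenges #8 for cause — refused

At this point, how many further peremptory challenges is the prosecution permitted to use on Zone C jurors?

1

Prosecution peremptories so far: #14, #12, #16, #17, #18 — 5 of 6 used, 1 left overall.
Against Zone C: #16, #18 — 2 used; per-zone cap 3 leaves 1.
Binding limit: min(1, 1) = 1.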